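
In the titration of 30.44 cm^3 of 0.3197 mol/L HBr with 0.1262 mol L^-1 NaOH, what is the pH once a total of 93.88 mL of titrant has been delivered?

n(acid) = 0.3197 x 0.03044 = 0.009732 mol; n(NaOH) added = 0.1262 x 0.09388 = 0.01185 mol.
Base is in excess by 0.01185 - 0.009732 = 0.002116 mol in a total volume of 0.1243 L.
[OH^-] = 0.002116/0.1243 = 0.01702 M, so pOH = 1.77 and pH = 14.00 - 1.77 = 12.23.

12.23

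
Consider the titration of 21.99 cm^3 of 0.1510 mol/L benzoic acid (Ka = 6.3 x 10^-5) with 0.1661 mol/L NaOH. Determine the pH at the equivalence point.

8.55

n(C6H5COOH) = 0.1510 x 0.02199 = 0.003320 mol; V(NaOH) at equivalence = 0.003320/0.1661 = 0.01999 L.
At equivalence all the acid is converted to C6H5COO-; total volume = 0.02199 + 0.01999 = 0.04198 L, so [C6H5COO-] = 0.003320/0.04198 = 0.07910 M.
Kb = Kw/Ka = 1.0e-14 / 6.3 x 10^-5 = 1.59e-10.
[OH^-] = sqrt(Kb x [C6H5COO-]) = sqrt(1.59e-10 x 0.07910) = 3.54e-6 M.
pOH = 5.45, so pH = 14.00 - 5.45 = 8.55.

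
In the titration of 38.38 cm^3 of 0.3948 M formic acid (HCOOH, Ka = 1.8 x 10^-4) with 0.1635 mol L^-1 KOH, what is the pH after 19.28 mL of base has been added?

Initial n(HCOOH) = 0.3948 x 0.03838 = 0.01515 mol.
n(KOH) added = 0.1635 x 0.01928 = 0.003152 mol, converting that many moles of HCOOH to HCOO-.
Remaining n(HCOOH) = 0.01200 mol; n(HCOO-) = 0.003152 mol.
By Henderson-Hasselbalch, pH = pKa + log([A^-]/[HA]) = 3.74 + log(0.003152/0.01200) = 3.74 + (-0.58) = 3.16.

3.16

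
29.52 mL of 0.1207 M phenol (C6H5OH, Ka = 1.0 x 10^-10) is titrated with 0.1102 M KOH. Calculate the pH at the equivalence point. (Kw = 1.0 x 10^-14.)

n(C6H5OH) = 0.1207 x 0.02952 = 0.003563 mol; V(KOH) at equivalence = 0.003563/0.1102 = 0.03233 L.
At equivalence all the acid is converted to C6H5O-; total volume = 0.02952 + 0.03233 = 0.06185 L, so [C6H5O-] = 0.003563/0.06185 = 0.05761 M.
Kb = Kw/Ka = 1.0e-14 / 1.0 x 10^-10 = 0.000100.
[OH^-] = sqrt(Kb x [C6H5O-]) = sqrt(0.000100 x 0.05761) = 0.00240 M.
pOH = 2.62, so pH = 14.00 - 2.62 = 11.38.

11.38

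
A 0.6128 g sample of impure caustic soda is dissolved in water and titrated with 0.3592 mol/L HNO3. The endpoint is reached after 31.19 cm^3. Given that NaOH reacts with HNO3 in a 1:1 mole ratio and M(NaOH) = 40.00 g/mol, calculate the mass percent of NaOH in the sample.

n(HNO3) = 0.3592 x 0.03119 = 0.01120 mol.
n(NaOH) = 0.01120 / 1 = 0.01120 mol.
mass of NaOH = 0.01120 x 40.00 = 0.4481 g.
% purity = 0.4481 / 0.6128 x 100 = 73.1%.

73.1%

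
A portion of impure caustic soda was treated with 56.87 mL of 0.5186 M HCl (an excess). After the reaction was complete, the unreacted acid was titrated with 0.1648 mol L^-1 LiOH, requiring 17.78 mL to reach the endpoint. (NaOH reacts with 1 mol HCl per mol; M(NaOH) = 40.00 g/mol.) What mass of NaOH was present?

Total n(HCl) added = 0.5186 x 0.05687 = 0.02949 mol.
n(LiOH) used = 0.1648 x 0.01778 = 0.002930 mol, which equals the excess n(HCl).
So n(HCl) consumed by the sample = 0.02949 - 0.002930 = 0.02656 mol.
n(NaOH) = 0.02656 / 1 = 0.02656 mol.
mass = 0.02656 mol x 40.00 g/mol = 1.06 g.

1.06 g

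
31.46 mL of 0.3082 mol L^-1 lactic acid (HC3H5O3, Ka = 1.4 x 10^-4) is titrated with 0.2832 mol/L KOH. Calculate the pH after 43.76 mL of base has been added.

n(acid) = 0.3082 x 0.03146 = 0.009696 mol; n(KOH) added = 0.2832 x 0.04376 = 0.01239 mol.
Base is in excess by 0.01239 - 0.009696 = 0.002697 mol in a total volume of 0.07522 L.
[OH^-] = 0.002697/0.07522 = 0.03585 M, so pOH = 1.45 and pH = 14.00 - 1.45 = 12.55.

12.55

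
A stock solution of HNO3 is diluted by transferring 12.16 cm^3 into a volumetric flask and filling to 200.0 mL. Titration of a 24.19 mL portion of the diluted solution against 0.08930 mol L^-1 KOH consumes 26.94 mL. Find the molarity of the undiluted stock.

1.64 M

n(KOH) = 0.08930 x 0.02694 = 0.002406 mol.
n(HNO3) in the aliquot = 0.002406 mol.
[diluted HNO3] = 0.002406 / 0.02419 = 0.09945 M.
Dilution factor = 200.0/12.16 = 16.45, so [stock] = 0.09945 x 16.45 = 1.64 M.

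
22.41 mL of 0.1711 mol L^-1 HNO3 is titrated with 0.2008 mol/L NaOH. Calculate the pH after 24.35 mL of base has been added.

12.35

n(acid) = 0.1711 x 0.02241 = 0.003834 mol; n(NaOH) added = 0.2008 x 0.02435 = 0.004889 mol.
Base is in excess by 0.004889 - 0.003834 = 0.001055 mol in a total volume of 0.04676 L.
[OH^-] = 0.001055/0.04676 = 0.02256 M, so pOH = 1.65 and pH = 14.00 - 1.65 = 12.35.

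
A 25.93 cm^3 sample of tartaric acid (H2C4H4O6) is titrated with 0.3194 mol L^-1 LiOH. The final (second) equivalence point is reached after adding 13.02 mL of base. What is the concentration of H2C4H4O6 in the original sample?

0.0802 M

n(LiOH) = 0.3194 x 0.01302 = 0.004159 mol.
At the final (second) equivalence point, 2 mol OH^- react per mol H2C4H4O6, so n(H2C4H4O6) = 0.004159 / 2 = 0.002079 mol.
[H2C4H4O6] = 0.002079 / 0.02593 L = 0.0802 M.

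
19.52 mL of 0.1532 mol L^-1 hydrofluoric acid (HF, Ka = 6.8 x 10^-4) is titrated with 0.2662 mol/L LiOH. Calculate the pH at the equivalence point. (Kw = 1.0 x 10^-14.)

n(HF) = 0.1532 x 0.01952 = 0.002990 mol; V(LiOH) at equivalence = 0.002990/0.2662 = 0.01123 L.
At equivalence all the acid is converted to F-; total volume = 0.01952 + 0.01123 = 0.03075 L, so [F-] = 0.002990/0.03075 = 0.09724 M.
Kb = Kw/Ka = 1.0e-14 / 6.8 x 10^-4 = 1.47e-11.
[OH^-] = sqrt(Kb x [F-]) = sqrt(1.47e-11 x 0.09724) = 1.20e-6 M.
pOH = 5.92, so pH = 14.00 - 5.92 = 8.08.

8.08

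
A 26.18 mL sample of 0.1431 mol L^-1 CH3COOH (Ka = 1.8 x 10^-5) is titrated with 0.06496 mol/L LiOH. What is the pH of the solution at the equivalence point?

n(CH3COOH) = 0.1431 x 0.02618 = 0.003746 mol; V(LiOH) at equivalence = 0.003746/0.06496 = 0.05767 L.
At equivalence all the acid is converted to CH3COO-; total volume = 0.02618 + 0.05767 = 0.08385 L, so [CH3COO-] = 0.003746/0.08385 = 0.04468 M.
Kb = Kw/Ka = 1.0e-14 / 1.8 x 10^-5 = 5.56e-10.
[OH^-] = sqrt(Kb x [CH3COO-]) = sqrt(5.56e-10 x 0.04468) = 4.98e-6 M.
pOH = 5.30, so pH = 14.00 - 5.30 = 8.70.

8.70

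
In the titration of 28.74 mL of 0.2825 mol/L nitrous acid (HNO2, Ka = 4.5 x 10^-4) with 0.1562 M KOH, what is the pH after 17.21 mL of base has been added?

3.04

Initial n(HNO2) = 0.2825 x 0.02874 = 0.008119 mol.
n(KOH) added = 0.1562 x 0.01721 = 0.002688 mol, converting that many moles of HNO2 to NO2-.
Remaining n(HNO2) = 0.005431 mol; n(NO2-) = 0.002688 mol.
By Henderson-Hasselbalch, pH = pKa + log([A^-]/[HA]) = 3.35 + log(0.002688/0.005431) = 3.35 + (-0.31) = 3.04.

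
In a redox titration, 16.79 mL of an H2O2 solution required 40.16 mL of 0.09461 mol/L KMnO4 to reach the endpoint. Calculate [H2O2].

0.566 M

n(KMnO4) = 0.09461 x 0.04016 = 0.003800 mol.
From the balanced equation, 2 mol KMnO4 reacts with 5 mol H2O2, so n(H2O2) = 0.003800 x 5/2 = 0.009499 mol.
[H2O2] = 0.009499 / 0.01679 L = 0.566 M.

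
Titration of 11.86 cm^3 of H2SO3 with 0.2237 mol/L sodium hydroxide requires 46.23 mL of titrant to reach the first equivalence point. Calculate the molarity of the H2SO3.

n(NaOH) = 0.2237 x 0.04623 = 0.01034 mol.
At the first equivalence point, 1 mol OH^- react per mol H2SO3, so n(H2SO3) = 0.01034 / 1 = 0.01034 mol.
[H2SO3] = 0.01034 / 0.01186 L = 0.872 M.

0.872 M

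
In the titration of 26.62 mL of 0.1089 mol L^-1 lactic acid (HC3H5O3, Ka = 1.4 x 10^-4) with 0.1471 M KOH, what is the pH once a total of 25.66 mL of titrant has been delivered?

n(acid) = 0.1089 x 0.02662 = 0.002899 mol; n(KOH) added = 0.1471 x 0.02566 = 0.003775 mol.
Base is in excess by 0.003775 - 0.002899 = 0.0008757 mol in a total volume of 0.05228 L.
[OH^-] = 0.0008757/0.05228 = 0.01675 M, so pOH = 1.78 and pH = 14.00 - 1.78 = 12.22.

12.22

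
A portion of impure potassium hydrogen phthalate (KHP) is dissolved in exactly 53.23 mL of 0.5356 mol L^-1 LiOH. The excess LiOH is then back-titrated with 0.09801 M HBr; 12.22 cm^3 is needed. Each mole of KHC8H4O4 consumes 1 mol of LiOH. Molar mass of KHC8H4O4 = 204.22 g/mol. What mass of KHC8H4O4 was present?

5.58 g

Total n(LiOH) added = 0.5356 x 0.05323 = 0.02851 mol.
n(HBr) used = 0.09801 x 0.01222 = 0.001198 mol, which equals the excess n(LiOH).
So n(LiOH) consumed by the sample = 0.02851 - 0.001198 = 0.02731 mol.
n(KHC8H4O4) = 0.02731 / 1 = 0.02731 mol.
mass = 0.02731 mol x 204.22 g/mol = 5.58 g.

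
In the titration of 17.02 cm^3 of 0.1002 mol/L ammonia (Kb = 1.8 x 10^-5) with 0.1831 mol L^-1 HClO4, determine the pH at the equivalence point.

n(NH3) = 0.1002 x 0.01702 = 0.001705 mol; V(HClO4) at equivalence = 0.001705/0.1831 = 0.009314 L.
At equivalence the base is fully converted to NH4+; total volume = 0.02633 L, so [NH4+] = 0.001705/0.02633 = 0.06476 M.
Ka(NH4+) = Kw/Kb = 1.0e-14 / 1.8 x 10^-5 = 5.56e-10.
[H^+] = sqrt(Ka x [NH4+]) = sqrt(5.56e-10 x 0.06476) = 6.00e-6 M.
pH = -log(6.00e-6) = 5.22.

5.22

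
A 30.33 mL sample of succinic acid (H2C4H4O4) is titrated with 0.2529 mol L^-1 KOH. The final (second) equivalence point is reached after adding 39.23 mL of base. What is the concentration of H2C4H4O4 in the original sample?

n(KOH) = 0.2529 x 0.03923 = 0.009921 mol.
At the final (second) equivalence point, 2 mol OH^- react per mol H2C4H4O4, so n(H2C4H4O4) = 0.009921 / 2 = 0.004961 mol.
[H2C4H4O4] = 0.004961 / 0.03033 L = 0.164 M.

0.164 M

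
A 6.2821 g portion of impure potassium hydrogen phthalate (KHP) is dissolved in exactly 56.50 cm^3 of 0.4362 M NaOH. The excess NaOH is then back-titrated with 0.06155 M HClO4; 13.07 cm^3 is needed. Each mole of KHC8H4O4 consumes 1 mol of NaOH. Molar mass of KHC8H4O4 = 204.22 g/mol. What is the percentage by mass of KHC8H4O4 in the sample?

Total n(NaOH) added = 0.4362 x 0.05650 = 0.02465 mol.
n(HClO4) used = 0.06155 x 0.01307 = 0.0008045 mol, which equals the excess n(NaOH).
So n(NaOH) consumed by the sample = 0.02465 - 0.0008045 = 0.02384 mol.
n(KHC8H4O4) = 0.02384 / 1 = 0.02384 mol.
mass KHC8H4O4 = 0.02384 x 204.22 = 4.869 g, so %KHC8H4O4 = 4.869/6.2821 x 100 = 77.5%.

77.5%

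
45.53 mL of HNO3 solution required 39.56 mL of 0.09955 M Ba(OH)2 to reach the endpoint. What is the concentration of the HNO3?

0.173 M

n(Ba(OH)2) delivered = 0.09955 x 0.03956 = 0.003938 mol.
The reaction is 2 HNO3 + 1 Ba(OH)2, so n(HNO3) = 0.003938 x 2/1 = 0.007876 mol.
[HNO3] = 0.007876 mol / 0.04553 L = 0.173 M.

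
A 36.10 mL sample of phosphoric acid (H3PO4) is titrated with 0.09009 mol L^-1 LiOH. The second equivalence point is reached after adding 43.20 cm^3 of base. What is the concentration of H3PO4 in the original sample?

0.0539 M

n(LiOH) = 0.09009 x 0.04320 = 0.003892 mol.
At the second equivalence point, 2 mol OH^- react per mol H3PO4, so n(H3PO4) = 0.003892 / 2 = 0.001946 mol.
[H3PO4] = 0.001946 / 0.03610 L = 0.0539 M.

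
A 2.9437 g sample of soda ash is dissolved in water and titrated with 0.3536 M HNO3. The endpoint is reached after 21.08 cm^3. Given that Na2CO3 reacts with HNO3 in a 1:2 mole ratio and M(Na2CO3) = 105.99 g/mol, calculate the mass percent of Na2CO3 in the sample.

13.4%

n(HNO3) = 0.3536 x 0.02108 = 0.007454 mol.
n(Na2CO3) = 0.007454 / 2 = 0.003727 mol.
mass of Na2CO3 = 0.003727 x 105.99 = 0.3950 g.
% purity = 0.3950 / 2.9437 x 100 = 13.4%.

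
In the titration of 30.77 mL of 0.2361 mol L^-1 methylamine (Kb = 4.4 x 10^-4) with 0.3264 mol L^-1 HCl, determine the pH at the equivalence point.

n(CH3NH2) = 0.2361 x 0.03077 = 0.007265 mol; V(HCl) at equivalence = 0.007265/0.3264 = 0.02226 L.
At equivalence the base is fully converted to CH3NH3+; total volume = 0.05303 L, so [CH3NH3+] = 0.007265/0.05303 = 0.1370 M.
Ka(CH3NH3+) = Kw/Kb = 1.0e-14 / 4.4 x 10^-4 = 2.27e-11.
[H^+] = sqrt(Ka x [CH3NH3+]) = sqrt(2.27e-11 x 0.1370) = 1.76e-6 M.
pH = -log(1.76e-6) = 5.75.

5.75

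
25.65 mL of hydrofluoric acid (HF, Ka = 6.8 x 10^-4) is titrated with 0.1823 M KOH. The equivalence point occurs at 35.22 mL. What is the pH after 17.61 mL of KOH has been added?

17.61 mL is exactly half the equivalence volume (35.22/2), i.e. the half-equivalence point.
There, n(HA) = n(A^-), so pH = pKa = -log(6.8 x 10^-4) = 3.17.

3.17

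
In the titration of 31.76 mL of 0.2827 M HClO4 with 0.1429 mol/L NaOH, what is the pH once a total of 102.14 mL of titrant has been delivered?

n(acid) = 0.2827 x 0.03176 = 0.008979 mol; n(NaOH) added = 0.1429 x 0.1021 = 0.01460 mol.
Base is in excess by 0.01460 - 0.008979 = 0.005617 mol in a total volume of 0.1339 L.
[OH^-] = 0.005617/0.1339 = 0.04195 M, so pOH = 1.38 and pH = 14.00 - 1.38 = 12.62.

12.62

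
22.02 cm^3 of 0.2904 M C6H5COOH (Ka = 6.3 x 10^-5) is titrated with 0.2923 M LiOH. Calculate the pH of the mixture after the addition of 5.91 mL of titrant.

Initial n(C6H5COOH) = 0.2904 x 0.02202 = 0.006395 mol.
n(LiOH) added = 0.2923 x 0.005910 = 0.001727 mol, converting that many moles of C6H5COOH to C6H5COO-.
Remaining n(C6H5COOH) = 0.004667 mol; n(C6H5COO-) = 0.001727 mol.
By Henderson-Hasselbalch, pH = pKa + log([A^-]/[HA]) = 4.20 + log(0.001727/0.004667) = 4.20 + (-0.43) = 3.77.

3.77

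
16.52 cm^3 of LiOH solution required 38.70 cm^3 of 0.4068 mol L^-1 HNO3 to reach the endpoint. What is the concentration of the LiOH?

n(HNO3) delivered = 0.4068 x 0.03870 = 0.01574 mol.
For a 1:1 reaction, n(LiOH) = 0.01574 mol.
[LiOH] = 0.01574 mol / 0.01652 L = 0.953 M.

0.953 M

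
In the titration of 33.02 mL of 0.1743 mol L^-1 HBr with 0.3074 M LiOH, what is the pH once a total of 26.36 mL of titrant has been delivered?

12.60

n(acid) = 0.1743 x 0.03302 = 0.005755 mol; n(LiOH) added = 0.3074 x 0.02636 = 0.008103 mol.
Base is in excess by 0.008103 - 0.005755 = 0.002348 mol in a total volume of 0.05938 L.
[OH^-] = 0.002348/0.05938 = 0.03954 M, so pOH = 1.40 and pH = 14.00 - 1.40 = 12.60.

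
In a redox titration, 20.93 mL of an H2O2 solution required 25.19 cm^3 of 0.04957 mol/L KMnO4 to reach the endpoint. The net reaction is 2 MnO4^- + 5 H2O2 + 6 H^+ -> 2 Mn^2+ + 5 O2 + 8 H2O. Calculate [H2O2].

0.149 M

n(KMnO4) = 0.04957 x 0.02519 = 0.001249 mol.
From the balanced equation, 2 mol KMnO4 reacts with 5 mol H2O2, so n(H2O2) = 0.001249 x 5/2 = 0.003122 mol.
[H2O2] = 0.003122 / 0.02093 L = 0.149 M.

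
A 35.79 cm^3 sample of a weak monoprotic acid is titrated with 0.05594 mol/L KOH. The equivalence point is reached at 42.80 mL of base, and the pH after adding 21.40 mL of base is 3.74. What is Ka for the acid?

21.40 mL is half of the equivalence volume, so this is the half-equivalence point where [HA] = [A^-].
At half-equivalence pH = pKa, so pKa = 3.74.
Ka = 10^(-3.74) = 1.8 x 10^-4.

1.8 x 10^-4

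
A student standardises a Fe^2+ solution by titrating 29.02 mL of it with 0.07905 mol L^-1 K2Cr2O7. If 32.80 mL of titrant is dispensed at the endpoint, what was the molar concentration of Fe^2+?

n(K2Cr2O7) = 0.07905 x 0.03280 = 0.002593 mol.
From the balanced equation, 1 mol K2Cr2O7 reacts with 6 mol Fe^2+, so n(Fe^2+) = 0.002593 x 6/1 = 0.01556 mol.
[Fe^2+] = 0.01556 / 0.02902 L = 0.536 M.

0.536 M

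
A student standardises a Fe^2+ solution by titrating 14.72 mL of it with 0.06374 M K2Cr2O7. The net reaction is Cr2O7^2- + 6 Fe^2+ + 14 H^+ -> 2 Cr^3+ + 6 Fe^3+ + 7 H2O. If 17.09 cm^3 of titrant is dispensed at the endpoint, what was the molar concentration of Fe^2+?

n(K2Cr2O7) = 0.06374 x 0.01709 = 0.001089 mol.
From the balanced equation, 1 mol K2Cr2O7 reacts with 6 mol Fe^2+, so n(Fe^2+) = 0.001089 x 6/1 = 0.006536 mol.
[Fe^2+] = 0.006536 / 0.01472 L = 0.444 M.

0.444 M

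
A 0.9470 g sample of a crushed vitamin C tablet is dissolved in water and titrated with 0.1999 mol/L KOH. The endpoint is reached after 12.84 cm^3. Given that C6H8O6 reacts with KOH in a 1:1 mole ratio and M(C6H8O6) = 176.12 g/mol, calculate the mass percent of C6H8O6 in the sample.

47.7%

n(KOH) = 0.1999 x 0.01284 = 0.002567 mol.
n(C6H8O6) = 0.002567 / 1 = 0.002567 mol.
mass of C6H8O6 = 0.002567 x 176.12 = 0.4521 g.
% purity = 0.4521 / 0.9470 x 100 = 47.7%.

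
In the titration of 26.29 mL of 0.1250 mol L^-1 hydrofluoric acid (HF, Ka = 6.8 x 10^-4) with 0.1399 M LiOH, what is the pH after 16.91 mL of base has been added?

3.58

Initial n(HF) = 0.1250 x 0.02629 = 0.003286 mol.
n(LiOH) added = 0.1399 x 0.01691 = 0.002366 mol, converting that many moles of HF to F-.
Remaining n(HF) = 0.0009205 mol; n(F-) = 0.002366 mol.
By Henderson-Hasselbalch, pH = pKa + log([A^-]/[HA]) = 3.17 + log(0.002366/0.0009205) = 3.17 + (+0.41) = 3.58.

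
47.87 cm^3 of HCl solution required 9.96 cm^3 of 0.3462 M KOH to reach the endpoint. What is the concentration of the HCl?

0.0720 M

n(KOH) delivered = 0.3462 x 0.009960 = 0.003448 mol.
For a 1:1 reaction, n(HCl) = 0.003448 mol.
[HCl] = 0.003448 mol / 0.04787 L = 0.0720 M.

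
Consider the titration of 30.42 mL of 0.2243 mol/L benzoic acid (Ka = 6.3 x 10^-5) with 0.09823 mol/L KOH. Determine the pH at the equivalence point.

n(C6H5COOH) = 0.2243 x 0.03042 = 0.006823 mol; V(KOH) at equivalence = 0.006823/0.09823 = 0.06946 L.
At equivalence all the acid is converted to C6H5COO-; total volume = 0.03042 + 0.06946 = 0.09988 L, so [C6H5COO-] = 0.006823/0.09988 = 0.06831 M.
Kb = Kw/Ka = 1.0e-14 / 6.3 x 10^-5 = 1.59e-10.
[OH^-] = sqrt(Kb x [C6H5COO-]) = sqrt(1.59e-10 x 0.06831) = 3.29e-6 M.
pOH = 5.48, so pH = 14.00 - 5.48 = 8.52.

8.52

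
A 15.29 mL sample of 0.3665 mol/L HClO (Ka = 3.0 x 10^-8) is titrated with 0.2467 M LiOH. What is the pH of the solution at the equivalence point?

10.35

n(HClO) = 0.3665 x 0.01529 = 0.005604 mol; V(LiOH) at equivalence = 0.005604/0.2467 = 0.02271 L.
At equivalence all the acid is converted to ClO-; total volume = 0.01529 + 0.02271 = 0.03800 L, so [ClO-] = 0.005604/0.03800 = 0.1474 M.
Kb = Kw/Ka = 1.0e-14 / 3.0 x 10^-8 = 3.33e-7.
[OH^-] = sqrt(Kb x [ClO-]) = sqrt(3.33e-7 x 0.1474) = 0.000222 M.
pOH = 3.65, so pH = 14.00 - 3.65 = 10.35.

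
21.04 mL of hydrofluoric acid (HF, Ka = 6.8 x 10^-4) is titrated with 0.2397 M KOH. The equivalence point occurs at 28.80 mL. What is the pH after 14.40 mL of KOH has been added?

3.17

14.40 mL is exactly half the equivalence volume (28.80/2), i.e. the half-equivalence point.
There, n(HA) = n(A^-), so pH = pKa = -log(6.8 x 10^-4) = 3.17.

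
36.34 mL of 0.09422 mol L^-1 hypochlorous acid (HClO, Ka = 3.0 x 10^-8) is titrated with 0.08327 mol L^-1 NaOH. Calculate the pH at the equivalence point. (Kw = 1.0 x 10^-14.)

10.08

n(HClO) = 0.09422 x 0.03634 = 0.003424 mol; V(NaOH) at equivalence = 0.003424/0.08327 = 0.04112 L.
At equivalence all the acid is converted to ClO-; total volume = 0.03634 + 0.04112 = 0.07746 L, so [ClO-] = 0.003424/0.07746 = 0.04420 M.
Kb = Kw/Ka = 1.0e-14 / 3.0 x 10^-8 = 3.33e-7.
[OH^-] = sqrt(Kb x [ClO-]) = sqrt(3.33e-7 x 0.04420) = 0.000121 M.
pOH = 3.92, so pH = 14.00 - 3.92 = 10.08.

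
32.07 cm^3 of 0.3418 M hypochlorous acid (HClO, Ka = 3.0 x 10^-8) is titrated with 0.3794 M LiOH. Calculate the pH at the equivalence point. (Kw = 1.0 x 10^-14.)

10.39

n(HClO) = 0.3418 x 0.03207 = 0.01096 mol; V(LiOH) at equivalence = 0.01096/0.3794 = 0.02889 L.
At equivalence all the acid is converted to ClO-; total volume = 0.03207 + 0.02889 = 0.06096 L, so [ClO-] = 0.01096/0.06096 = 0.1798 M.
Kb = Kw/Ka = 1.0e-14 / 3.0 x 10^-8 = 3.33e-7.
[OH^-] = sqrt(Kb x [ClO-]) = sqrt(3.33e-7 x 0.1798) = 0.000245 M.
pOH = 3.61, so pH = 14.00 - 3.61 = 10.39.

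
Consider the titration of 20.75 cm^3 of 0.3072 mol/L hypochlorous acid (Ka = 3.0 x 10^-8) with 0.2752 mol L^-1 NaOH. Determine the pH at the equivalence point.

10.34

n(HClO) = 0.3072 x 0.02075 = 0.006374 mol; V(NaOH) at equivalence = 0.006374/0.2752 = 0.02316 L.
At equivalence all the acid is converted to ClO-; total volume = 0.02075 + 0.02316 = 0.04391 L, so [ClO-] = 0.006374/0.04391 = 0.1452 M.
Kb = Kw/Ka = 1.0e-14 / 3.0 x 10^-8 = 3.33e-7.
[OH^-] = sqrt(Kb x [ClO-]) = sqrt(3.33e-7 x 0.1452) = 0.000220 M.
pOH = 3.66, so pH = 14.00 - 3.66 = 10.34.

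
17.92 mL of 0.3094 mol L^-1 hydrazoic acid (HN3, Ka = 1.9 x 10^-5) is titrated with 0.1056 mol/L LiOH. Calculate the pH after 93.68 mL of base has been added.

12.59

n(acid) = 0.3094 x 0.01792 = 0.005544 mol; n(LiOH) added = 0.1056 x 0.09368 = 0.009893 mol.
Base is in excess by 0.009893 - 0.005544 = 0.004348 mol in a total volume of 0.1116 L.
[OH^-] = 0.004348/0.1116 = 0.03896 M, so pOH = 1.41 and pH = 14.00 - 1.41 = 12.59.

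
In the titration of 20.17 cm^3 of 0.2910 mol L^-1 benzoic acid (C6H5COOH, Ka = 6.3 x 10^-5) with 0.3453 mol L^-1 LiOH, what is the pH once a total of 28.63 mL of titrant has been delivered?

n(acid) = 0.2910 x 0.02017 = 0.005869 mol; n(LiOH) added = 0.3453 x 0.02863 = 0.009886 mol.
Base is in excess by 0.009886 - 0.005869 = 0.004016 mol in a total volume of 0.04880 L.
[OH^-] = 0.004016/0.04880 = 0.08230 M, so pOH = 1.08 and pH = 14.00 - 1.08 = 12.92.

12.92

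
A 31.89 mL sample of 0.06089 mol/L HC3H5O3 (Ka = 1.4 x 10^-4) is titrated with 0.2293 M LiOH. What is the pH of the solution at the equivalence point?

8.27

n(HC3H5O3) = 0.06089 x 0.03189 = 0.001942 mol; V(LiOH) at equivalence = 0.001942/0.2293 = 0.008468 L.
At equivalence all the acid is converted to C3H5O3-; total volume = 0.03189 + 0.008468 = 0.04036 L, so [C3H5O3-] = 0.001942/0.04036 = 0.04811 M.
Kb = Kw/Ka = 1.0e-14 / 1.4 x 10^-4 = 7.14e-11.
[OH^-] = sqrt(Kb x [C3H5O3-]) = sqrt(7.14e-11 x 0.04811) = 1.85e-6 M.
pOH = 5.73, so pH = 14.00 - 5.73 = 8.27.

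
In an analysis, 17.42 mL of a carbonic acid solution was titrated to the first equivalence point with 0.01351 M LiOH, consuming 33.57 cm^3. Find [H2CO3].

0.0260 M

n(LiOH) = 0.01351 x 0.03357 = 0.0004535 mol.
At the first equivalence point, 1 mol OH^- react per mol H2CO3, so n(H2CO3) = 0.0004535 / 1 = 0.0004535 mol.
[H2CO3] = 0.0004535 / 0.01742 L = 0.0260 M.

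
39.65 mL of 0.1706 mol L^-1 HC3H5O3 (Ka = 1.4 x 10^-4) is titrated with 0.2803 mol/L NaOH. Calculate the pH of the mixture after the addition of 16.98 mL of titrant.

Initial n(HC3H5O3) = 0.1706 x 0.03965 = 0.006764 mol.
n(NaOH) added = 0.2803 x 0.01698 = 0.004759 mol, converting that many moles of HC3H5O3 to C3H5O3-.
Remaining n(HC3H5O3) = 0.002005 mol; n(C3H5O3-) = 0.004759 mol.
By Henderson-Hasselbalch, pH = pKa + log([A^-]/[HA]) = 3.85 + log(0.004759/0.002005) = 3.85 + (+0.38) = 4.23.

4.23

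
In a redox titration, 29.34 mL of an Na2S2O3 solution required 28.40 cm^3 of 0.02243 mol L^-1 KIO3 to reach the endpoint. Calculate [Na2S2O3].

n(KIO3) = 0.02243 x 0.02840 = 0.0006370 mol.
From the balanced equation, 1 mol KIO3 reacts with 6 mol Na2S2O3, so n(Na2S2O3) = 0.0006370 x 6/1 = 0.003822 mol.
[Na2S2O3] = 0.003822 / 0.02934 L = 0.130 M.

0.130 M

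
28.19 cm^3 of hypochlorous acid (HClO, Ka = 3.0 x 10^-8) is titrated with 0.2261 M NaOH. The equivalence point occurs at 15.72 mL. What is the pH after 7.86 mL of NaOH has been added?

7.52

7.86 mL is exactly half the equivalence volume (15.72/2), i.e. the half-equivalence point.
There, n(HA) = n(A^-), so pH = pKa = -log(3.0 x 10^-8) = 7.52.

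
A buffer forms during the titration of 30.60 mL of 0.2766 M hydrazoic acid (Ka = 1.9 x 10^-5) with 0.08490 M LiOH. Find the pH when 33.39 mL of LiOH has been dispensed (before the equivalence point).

4.42

Initial n(HN3) = 0.2766 x 0.03060 = 0.008464 mol.
n(LiOH) added = 0.08490 x 0.03339 = 0.002835 mol, converting that many moles of HN3 to N3-.
Remaining n(HN3) = 0.005629 mol; n(N3-) = 0.002835 mol.
By Henderson-Hasselbalch, pH = pKa + log([A^-]/[HA]) = 4.72 + log(0.002835/0.005629) = 4.72 + (-0.30) = 4.42.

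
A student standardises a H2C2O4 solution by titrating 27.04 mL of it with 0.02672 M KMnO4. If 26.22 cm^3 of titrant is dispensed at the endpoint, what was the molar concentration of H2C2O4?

n(KMnO4) = 0.02672 x 0.02622 = 0.0007006 mol.
From the balanced equation, 2 mol KMnO4 reacts with 5 mol H2C2O4, so n(H2C2O4) = 0.0007006 x 5/2 = 0.001751 mol.
[H2C2O4] = 0.001751 / 0.02704 L = 0.0648 M.

0.0648 M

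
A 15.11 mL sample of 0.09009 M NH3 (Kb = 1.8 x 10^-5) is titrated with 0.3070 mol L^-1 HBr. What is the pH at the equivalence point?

5.21

n(NH3) = 0.09009 x 0.01511 = 0.001361 mol; V(HBr) at equivalence = 0.001361/0.3070 = 0.004434 L.
At equivalence the base is fully converted to NH4+; total volume = 0.01954 L, so [NH4+] = 0.001361/0.01954 = 0.06965 M.
Ka(NH4+) = Kw/Kb = 1.0e-14 / 1.8 x 10^-5 = 5.56e-10.
[H^+] = sqrt(Ka x [NH4+]) = sqrt(5.56e-10 x 0.06965) = 6.22e-6 M.
pH = -log(6.22e-6) = 5.21.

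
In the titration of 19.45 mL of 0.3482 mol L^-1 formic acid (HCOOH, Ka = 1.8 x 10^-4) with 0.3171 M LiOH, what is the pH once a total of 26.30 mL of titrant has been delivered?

n(acid) = 0.3482 x 0.01945 = 0.006772 mol; n(LiOH) added = 0.3171 x 0.02630 = 0.008340 mol.
Base is in excess by 0.008340 - 0.006772 = 0.001567 mol in a total volume of 0.04575 L.
[OH^-] = 0.001567/0.04575 = 0.03426 M, so pOH = 1.47 and pH = 14.00 - 1.47 = 12.53.

12.53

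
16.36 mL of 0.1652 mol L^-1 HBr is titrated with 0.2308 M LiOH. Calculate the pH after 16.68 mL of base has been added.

n(acid) = 0.1652 x 0.01636 = 0.002703 mol; n(LiOH) added = 0.2308 x 0.01668 = 0.003850 mol.
Base is in excess by 0.003850 - 0.002703 = 0.001147 mol in a total volume of 0.03304 L.
[OH^-] = 0.001147/0.03304 = 0.03472 M, so pOH = 1.46 and pH = 14.00 - 1.46 = 12.54.

12.54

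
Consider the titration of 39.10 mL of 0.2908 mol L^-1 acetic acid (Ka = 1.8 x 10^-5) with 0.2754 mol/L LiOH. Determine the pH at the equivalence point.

8.95

n(CH3COOH) = 0.2908 x 0.03910 = 0.01137 mol; V(LiOH) at equivalence = 0.01137/0.2754 = 0.04129 L.
At equivalence all the acid is converted to CH3COO-; total volume = 0.03910 + 0.04129 = 0.08039 L, so [CH3COO-] = 0.01137/0.08039 = 0.1414 M.
Kb = Kw/Ka = 1.0e-14 / 1.8 x 10^-5 = 5.56e-10.
[OH^-] = sqrt(Kb x [CH3COO-]) = sqrt(5.56e-10 x 0.1414) = 8.86e-6 M.
pOH = 5.05, so pH = 14.00 - 5.05 = 8.95.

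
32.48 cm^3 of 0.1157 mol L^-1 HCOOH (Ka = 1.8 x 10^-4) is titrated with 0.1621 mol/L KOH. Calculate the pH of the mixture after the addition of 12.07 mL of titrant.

Initial n(HCOOH) = 0.1157 x 0.03248 = 0.003758 mol.
n(KOH) added = 0.1621 x 0.01207 = 0.001957 mol, converting that many moles of HCOOH to HCOO-.
Remaining n(HCOOH) = 0.001801 mol; n(HCOO-) = 0.001957 mol.
By Henderson-Hasselbalch, pH = pKa + log([A^-]/[HA]) = 3.74 + log(0.001957/0.001801) = 3.74 + (+0.04) = 3.78.

3.78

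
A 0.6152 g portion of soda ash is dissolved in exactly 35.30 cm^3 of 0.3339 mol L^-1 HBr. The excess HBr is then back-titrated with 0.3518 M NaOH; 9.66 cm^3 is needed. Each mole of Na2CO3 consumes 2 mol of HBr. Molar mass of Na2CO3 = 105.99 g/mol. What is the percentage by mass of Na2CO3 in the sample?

Total n(HBr) added = 0.3339 x 0.03530 = 0.01179 mol.
n(NaOH) used = 0.3518 x 0.009660 = 0.003398 mol, which equals the excess n(HBr).
So n(HBr) consumed by the sample = 0.01179 - 0.003398 = 0.008388 mol.
n(Na2CO3) = 0.008388 / 2 = 0.004194 mol.
mass Na2CO3 = 0.004194 x 105.99 = 0.4445 g, so %Na2CO3 = 0.4445/0.6152 x 100 = 72.3%.

72.3%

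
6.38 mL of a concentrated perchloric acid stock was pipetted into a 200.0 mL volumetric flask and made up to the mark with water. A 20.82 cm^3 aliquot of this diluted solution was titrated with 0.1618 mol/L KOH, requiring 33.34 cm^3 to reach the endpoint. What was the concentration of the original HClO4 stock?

8.12 M

n(KOH) = 0.1618 x 0.03334 = 0.005394 mol.
n(HClO4) in the aliquot = 0.005394 mol.
[diluted HClO4] = 0.005394 / 0.02082 = 0.2591 M.
Dilution factor = 200.0/6.380 = 31.35, so [stock] = 0.2591 x 31.35 = 8.12 M.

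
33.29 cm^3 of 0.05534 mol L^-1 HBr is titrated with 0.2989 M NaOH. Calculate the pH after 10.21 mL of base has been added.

12.44

n(acid) = 0.05534 x 0.03329 = 0.001842 mol; n(NaOH) added = 0.2989 x 0.01021 = 0.003052 mol.
Base is in excess by 0.003052 - 0.001842 = 0.001210 mol in a total volume of 0.04350 L.
[OH^-] = 0.001210/0.04350 = 0.02780 M, so pOH = 1.56 and pH = 14.00 - 1.56 = 12.44.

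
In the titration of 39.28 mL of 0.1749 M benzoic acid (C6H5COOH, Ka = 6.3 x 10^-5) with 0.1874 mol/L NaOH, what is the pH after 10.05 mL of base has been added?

3.78

Initial n(C6H5COOH) = 0.1749 x 0.03928 = 0.006870 mol.
n(NaOH) added = 0.1874 x 0.01005 = 0.001883 mol, converting that many moles of C6H5COOH to C6H5COO-.
Remaining n(C6H5COOH) = 0.004987 mol; n(C6H5COO-) = 0.001883 mol.
By Henderson-Hasselbalch, pH = pKa + log([A^-]/[HA]) = 4.20 + log(0.001883/0.004987) = 4.20 + (-0.42) = 3.78.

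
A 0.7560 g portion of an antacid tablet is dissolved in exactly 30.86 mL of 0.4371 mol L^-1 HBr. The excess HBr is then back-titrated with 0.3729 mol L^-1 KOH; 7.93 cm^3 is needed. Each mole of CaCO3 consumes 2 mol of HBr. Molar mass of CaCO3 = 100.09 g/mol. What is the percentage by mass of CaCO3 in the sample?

69.7%

Total n(HBr) added = 0.4371 x 0.03086 = 0.01349 mol.
n(KOH) used = 0.3729 x 0.007930 = 0.002957 mol, which equals the excess n(HBr).
So n(HBr) consumed by the sample = 0.01349 - 0.002957 = 0.01053 mol.
n(CaCO3) = 0.01053 / 2 = 0.005266 mol.
mass CaCO3 = 0.005266 x 100.09 = 0.5271 g, so %CaCO3 = 0.5271/0.7560 x 100 = 69.7%.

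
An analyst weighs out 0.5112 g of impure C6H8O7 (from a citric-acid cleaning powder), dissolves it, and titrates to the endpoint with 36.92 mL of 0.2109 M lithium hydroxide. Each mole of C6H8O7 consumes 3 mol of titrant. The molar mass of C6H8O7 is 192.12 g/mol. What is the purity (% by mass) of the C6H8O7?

n(LiOH) = 0.2109 x 0.03692 = 0.007786 mol.
n(C6H8O7) = 0.007786 / 3 = 0.002595 mol.
mass of C6H8O7 = 0.002595 x 192.12 = 0.4986 g.
% purity = 0.4986 / 0.5112 x 100 = 97.5%.

97.5%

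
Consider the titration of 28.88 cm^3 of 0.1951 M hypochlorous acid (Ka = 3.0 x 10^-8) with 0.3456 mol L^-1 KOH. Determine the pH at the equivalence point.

n(HClO) = 0.1951 x 0.02888 = 0.005634 mol; V(KOH) at equivalence = 0.005634/0.3456 = 0.01630 L.
At equivalence all the acid is converted to ClO-; total volume = 0.02888 + 0.01630 = 0.04518 L, so [ClO-] = 0.005634/0.04518 = 0.1247 M.
Kb = Kw/Ka = 1.0e-14 / 3.0 x 10^-8 = 3.33e-7.
[OH^-] = sqrt(Kb x [ClO-]) = sqrt(3.33e-7 x 0.1247) = 0.000204 M.
pOH = 3.69, so pH = 14.00 - 3.69 = 10.31.

10.31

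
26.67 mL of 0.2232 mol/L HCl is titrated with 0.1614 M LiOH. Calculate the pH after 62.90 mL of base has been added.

n(acid) = 0.2232 x 0.02667 = 0.005953 mol; n(LiOH) added = 0.1614 x 0.06290 = 0.01015 mol.
Base is in excess by 0.01015 - 0.005953 = 0.004199 mol in a total volume of 0.08957 L.
[OH^-] = 0.004199/0.08957 = 0.04688 M, so pOH = 1.33 and pH = 14.00 - 1.33 = 12.67.

12.67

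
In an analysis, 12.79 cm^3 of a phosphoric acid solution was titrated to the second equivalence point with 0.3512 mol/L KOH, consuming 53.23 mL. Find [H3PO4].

n(KOH) = 0.3512 x 0.05323 = 0.01869 mol.
At the second equivalence point, 2 mol OH^- react per mol H3PO4, so n(H3PO4) = 0.01869 / 2 = 0.009347 mol.
[H3PO4] = 0.009347 / 0.01279 L = 0.731 M.

0.731 M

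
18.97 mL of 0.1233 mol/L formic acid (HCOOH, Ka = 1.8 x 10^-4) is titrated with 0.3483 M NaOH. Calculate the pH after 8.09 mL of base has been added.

n(acid) = 0.1233 x 0.01897 = 0.002339 mol; n(NaOH) added = 0.3483 x 0.008090 = 0.002818 mol.
Base is in excess by 0.002818 - 0.002339 = 0.0004787 mol in a total volume of 0.02706 L.
[OH^-] = 0.0004787/0.02706 = 0.01769 M, so pOH = 1.75 and pH = 14.00 - 1.75 = 12.25.

12.25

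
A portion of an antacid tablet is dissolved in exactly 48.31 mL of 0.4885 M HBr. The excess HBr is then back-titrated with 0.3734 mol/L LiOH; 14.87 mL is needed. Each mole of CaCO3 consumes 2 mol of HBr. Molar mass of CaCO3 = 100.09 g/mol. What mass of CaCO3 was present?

0.903 g

Total n(HBr) added = 0.4885 x 0.04831 = 0.02360 mol.
n(LiOH) used = 0.3734 x 0.01487 = 0.005552 mol, which equals the excess n(HBr).
So n(HBr) consumed by the sample = 0.02360 - 0.005552 = 0.01805 mol.
n(CaCO3) = 0.01805 / 2 = 0.009023 mol.
mass = 0.009023 mol x 100.09 g/mol = 0.903 g.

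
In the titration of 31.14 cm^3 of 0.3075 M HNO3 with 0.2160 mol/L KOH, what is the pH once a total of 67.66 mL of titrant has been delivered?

n(acid) = 0.3075 x 0.03114 = 0.009576 mol; n(KOH) added = 0.2160 x 0.06766 = 0.01461 mol.
Base is in excess by 0.01461 - 0.009576 = 0.005039 mol in a total volume of 0.09880 L.
[OH^-] = 0.005039/0.09880 = 0.05100 M, so pOH = 1.29 and pH = 14.00 - 1.29 = 12.71.

12.71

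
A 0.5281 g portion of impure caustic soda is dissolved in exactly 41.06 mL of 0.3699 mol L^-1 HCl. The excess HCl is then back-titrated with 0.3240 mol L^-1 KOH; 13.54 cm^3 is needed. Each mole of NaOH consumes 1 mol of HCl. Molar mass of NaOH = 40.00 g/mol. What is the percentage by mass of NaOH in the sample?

81.8%

Total n(HCl) added = 0.3699 x 0.04106 = 0.01519 mol.
n(KOH) used = 0.3240 x 0.01354 = 0.004387 mol, which equals the excess n(HCl).
So n(HCl) consumed by the sample = 0.01519 - 0.004387 = 0.01080 mol.
n(NaOH) = 0.01080 / 1 = 0.01080 mol.
mass NaOH = 0.01080 x 40.00 = 0.4320 g, so %NaOH = 0.4320/0.5281 x 100 = 81.8%.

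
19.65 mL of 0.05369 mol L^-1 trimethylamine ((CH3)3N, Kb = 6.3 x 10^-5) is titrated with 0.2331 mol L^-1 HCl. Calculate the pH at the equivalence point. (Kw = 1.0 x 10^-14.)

5.58

n((CH3)3N) = 0.05369 x 0.01965 = 0.001055 mol; V(HCl) at equivalence = 0.001055/0.2331 = 0.004526 L.
At equivalence the base is fully converted to (CH3)3NH+; total volume = 0.02418 L, so [(CH3)3NH+] = 0.001055/0.02418 = 0.04364 M.
Ka((CH3)3NH+) = Kw/Kb = 1.0e-14 / 6.3 x 10^-5 = 1.59e-10.
[H^+] = sqrt(Ka x [(CH3)3NH+]) = sqrt(1.59e-10 x 0.04364) = 2.63e-6 M.
pH = -log(2.63e-6) = 5.58.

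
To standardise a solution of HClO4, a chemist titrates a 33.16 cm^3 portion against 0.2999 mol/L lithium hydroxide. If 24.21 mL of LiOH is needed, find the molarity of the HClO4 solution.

n(LiOH) delivered = 0.2999 x 0.02421 = 0.007261 mol.
For a 1:1 reaction, n(HClO4) = 0.007261 mol.
[HClO4] = 0.007261 mol / 0.03316 L = 0.219 M.

0.219 M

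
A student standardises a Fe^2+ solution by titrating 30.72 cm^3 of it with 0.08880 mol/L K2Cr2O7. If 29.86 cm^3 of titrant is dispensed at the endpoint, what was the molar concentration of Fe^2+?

0.518 M

n(K2Cr2O7) = 0.08880 x 0.02986 = 0.002652 mol.
From the balanced equation, 1 mol K2Cr2O7 reacts with 6 mol Fe^2+, so n(Fe^2+) = 0.002652 x 6/1 = 0.01591 mol.
[Fe^2+] = 0.01591 / 0.03072 L = 0.518 M.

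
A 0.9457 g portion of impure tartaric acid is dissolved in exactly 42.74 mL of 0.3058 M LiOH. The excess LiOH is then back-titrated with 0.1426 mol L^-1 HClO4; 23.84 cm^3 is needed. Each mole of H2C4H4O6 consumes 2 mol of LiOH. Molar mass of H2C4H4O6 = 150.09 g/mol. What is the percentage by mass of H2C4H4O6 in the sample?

76.7%

Total n(LiOH) added = 0.3058 x 0.04274 = 0.01307 mol.
n(HClO4) used = 0.1426 x 0.02384 = 0.003400 mol, which equals the excess n(LiOH).
So n(LiOH) consumed by the sample = 0.01307 - 0.003400 = 0.009670 mol.
n(H2C4H4O6) = 0.009670 / 2 = 0.004835 mol.
mass H2C4H4O6 = 0.004835 x 150.09 = 0.7257 g, so %H2C4H4O6 = 0.7257/0.9457 x 100 = 76.7%.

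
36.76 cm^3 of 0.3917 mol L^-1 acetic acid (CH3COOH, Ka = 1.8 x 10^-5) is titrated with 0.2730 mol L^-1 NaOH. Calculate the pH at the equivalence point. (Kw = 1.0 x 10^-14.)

n(CH3COOH) = 0.3917 x 0.03676 = 0.01440 mol; V(NaOH) at equivalence = 0.01440/0.2730 = 0.05274 L.
At equivalence all the acid is converted to CH3COO-; total volume = 0.03676 + 0.05274 = 0.08950 L, so [CH3COO-] = 0.01440/0.08950 = 0.1609 M.
Kb = Kw/Ka = 1.0e-14 / 1.8 x 10^-5 = 5.56e-10.
[OH^-] = sqrt(Kb x [CH3COO-]) = sqrt(5.56e-10 x 0.1609) = 9.45e-6 M.
pOH = 5.02, so pH = 14.00 - 5.02 = 8.98.

8.98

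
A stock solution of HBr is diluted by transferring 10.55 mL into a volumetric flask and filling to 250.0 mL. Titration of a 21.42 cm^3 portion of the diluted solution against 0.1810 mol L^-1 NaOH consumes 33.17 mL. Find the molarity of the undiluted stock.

6.64 M

n(NaOH) = 0.1810 x 0.03317 = 0.006004 mol.
n(HBr) in the aliquot = 0.006004 mol.
[diluted HBr] = 0.006004 / 0.02142 = 0.2803 M.
Dilution factor = 250.0/10.55 = 23.70, so [stock] = 0.2803 x 23.70 = 6.64 M.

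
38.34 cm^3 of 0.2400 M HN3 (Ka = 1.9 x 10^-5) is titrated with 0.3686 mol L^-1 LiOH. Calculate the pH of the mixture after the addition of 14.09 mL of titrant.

Initial n(HN3) = 0.2400 x 0.03834 = 0.009202 mol.
n(LiOH) added = 0.3686 x 0.01409 = 0.005194 mol, converting that many moles of HN3 to N3-.
Remaining n(HN3) = 0.004008 mol; n(N3-) = 0.005194 mol.
By Henderson-Hasselbalch, pH = pKa + log([A^-]/[HA]) = 4.72 + log(0.005194/0.004008) = 4.72 + (+0.11) = 4.83.

4.83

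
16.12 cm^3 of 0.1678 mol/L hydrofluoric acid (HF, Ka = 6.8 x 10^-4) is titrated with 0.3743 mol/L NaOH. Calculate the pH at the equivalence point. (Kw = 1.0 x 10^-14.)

8.12

n(HF) = 0.1678 x 0.01612 = 0.002705 mol; V(NaOH) at equivalence = 0.002705/0.3743 = 0.007227 L.
At equivalence all the acid is converted to F-; total volume = 0.01612 + 0.007227 = 0.02335 L, so [F-] = 0.002705/0.02335 = 0.1159 M.
Kb = Kw/Ka = 1.0e-14 / 6.8 x 10^-4 = 1.47e-11.
[OH^-] = sqrt(Kb x [F-]) = sqrt(1.47e-11 x 0.1159) = 1.31e-6 M.
pOH = 5.88, so pH = 14.00 - 5.88 = 8.12.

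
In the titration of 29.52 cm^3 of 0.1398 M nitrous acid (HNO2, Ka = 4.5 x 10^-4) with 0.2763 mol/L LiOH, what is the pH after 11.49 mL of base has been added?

3.87

Initial n(HNO2) = 0.1398 x 0.02952 = 0.004127 mol.
n(LiOH) added = 0.2763 x 0.01149 = 0.003175 mol, converting that many moles of HNO2 to NO2-.
Remaining n(HNO2) = 0.0009522 mol; n(NO2-) = 0.003175 mol.
By Henderson-Hasselbalch, pH = pKa + log([A^-]/[HA]) = 3.35 + log(0.003175/0.0009522) = 3.35 + (+0.52) = 3.87.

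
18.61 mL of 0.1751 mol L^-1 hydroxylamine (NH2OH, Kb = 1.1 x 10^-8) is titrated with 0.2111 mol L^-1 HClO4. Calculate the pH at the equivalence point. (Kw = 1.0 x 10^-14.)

3.53

n(NH2OH) = 0.1751 x 0.01861 = 0.003259 mol; V(HClO4) at equivalence = 0.003259/0.2111 = 0.01544 L.
At equivalence the base is fully converted to NH3OH+; total volume = 0.03405 L, so [NH3OH+] = 0.003259/0.03405 = 0.09571 M.
Ka(NH3OH+) = Kw/Kb = 1.0e-14 / 1.1 x 10^-8 = 9.09e-7.
[H^+] = sqrt(Ka x [NH3OH+]) = sqrt(9.09e-7 x 0.09571) = 0.000295 M.
pH = -log(0.000295) = 3.53.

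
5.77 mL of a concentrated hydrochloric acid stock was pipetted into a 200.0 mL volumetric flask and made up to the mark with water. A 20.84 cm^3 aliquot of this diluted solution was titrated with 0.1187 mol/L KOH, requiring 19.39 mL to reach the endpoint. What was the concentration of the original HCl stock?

3.83 M

n(KOH) = 0.1187 x 0.01939 = 0.002302 mol.
n(HCl) in the aliquot = 0.002302 mol.
[diluted HCl] = 0.002302 / 0.02084 = 0.1104 M.
Dilution factor = 200.0/5.770 = 34.66, so [stock] = 0.1104 x 34.66 = 3.83 M.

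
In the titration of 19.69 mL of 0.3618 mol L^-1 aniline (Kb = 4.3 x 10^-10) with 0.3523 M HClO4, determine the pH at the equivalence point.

2.69

n(C6H5NH2) = 0.3618 x 0.01969 = 0.007124 mol; V(HClO4) at equivalence = 0.007124/0.3523 = 0.02022 L.
At equivalence the base is fully converted to C6H5NH3+; total volume = 0.03991 L, so [C6H5NH3+] = 0.007124/0.03991 = 0.1785 M.
Ka(C6H5NH3+) = Kw/Kb = 1.0e-14 / 4.3 x 10^-10 = 2.33e-5.
[H^+] = sqrt(Ka x [C6H5NH3+]) = sqrt(2.33e-5 x 0.1785) = 0.00204 M.
pH = -log(0.00204) = 2.69.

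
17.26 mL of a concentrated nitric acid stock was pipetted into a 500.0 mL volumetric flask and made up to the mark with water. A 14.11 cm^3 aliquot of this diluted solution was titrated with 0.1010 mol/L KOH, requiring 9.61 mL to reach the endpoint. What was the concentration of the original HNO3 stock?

1.99 M

n(KOH) = 0.1010 x 0.009610 = 0.0009706 mol.
n(HNO3) in the aliquot = 0.0009706 mol.
[diluted HNO3] = 0.0009706 / 0.01411 = 0.06879 M.
Dilution factor = 500.0/17.26 = 28.97, so [stock] = 0.06879 x 28.97 = 1.99 M.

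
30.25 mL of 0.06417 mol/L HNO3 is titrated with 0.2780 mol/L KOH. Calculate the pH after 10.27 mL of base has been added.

n(acid) = 0.06417 x 0.03025 = 0.001941 mol; n(KOH) added = 0.2780 x 0.01027 = 0.002855 mol.
Base is in excess by 0.002855 - 0.001941 = 0.0009139 mol in a total volume of 0.04052 L.
[OH^-] = 0.0009139/0.04052 = 0.02255 M, so pOH = 1.65 and pH = 14.00 - 1.65 = 12.35.

12.35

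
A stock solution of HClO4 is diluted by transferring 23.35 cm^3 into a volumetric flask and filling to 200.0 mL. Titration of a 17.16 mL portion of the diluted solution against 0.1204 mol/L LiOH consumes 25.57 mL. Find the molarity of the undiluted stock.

1.54 M

n(LiOH) = 0.1204 x 0.02557 = 0.003079 mol.
n(HClO4) in the aliquot = 0.003079 mol.
[diluted HClO4] = 0.003079 / 0.01716 = 0.1794 M.
Dilution factor = 200.0/23.35 = 8.565, so [stock] = 0.1794 x 8.565 = 1.54 M.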